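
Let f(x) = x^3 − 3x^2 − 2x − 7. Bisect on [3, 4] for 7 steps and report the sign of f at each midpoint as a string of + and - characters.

----+-+

m = 3.5, f(m) = -7.875 (−); new bracket [3.5, 4]
m = 3.75, f(m) = -3.953125 (−); new bracket [3.75, 4]
m = 3.875, f(m) = -1.611328 (−); new bracket [3.875, 4]
m = 3.9375, f(m) = -0.3401 (−); new bracket [3.9375, 4]
m = 3.96875, f(m) = 0.3213 (+); new bracket [3.9375, 3.96875]
m = 3.953125, f(m) = -0.0116 (−); new bracket [3.953125, 3.96875]
m = 3.9609375, f(m) = 0.1543 (+); new bracket [3.953125, 3.9609375]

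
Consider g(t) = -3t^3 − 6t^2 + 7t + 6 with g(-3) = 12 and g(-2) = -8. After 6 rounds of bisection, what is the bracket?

[-2.609375, -2.59375]

midpoint -2.5: g = -2.125 < 0 → [-3, -2.5]
midpoint -2.75: g = 3.765625 > 0 → [-2.75, -2.5]
midpoint -2.625: g = 0.544922 > 0 → [-2.625, -2.5]
midpoint -2.5625: g = -0.8567 < 0 → [-2.625, -2.5625]
midpoint -2.59375: g = -0.1728 < 0 → [-2.625, -2.59375]
midpoint -2.609375: g = 0.1818 > 0 → [-2.609375, -2.59375]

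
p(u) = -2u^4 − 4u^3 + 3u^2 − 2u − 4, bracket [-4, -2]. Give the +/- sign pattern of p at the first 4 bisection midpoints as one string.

midpoint -3: p = -25 < 0 → [-3, -2]
midpoint -2.5: p = 4.125 > 0 → [-3, -2.5]
midpoint -2.75: p = -7.007812 < 0 → [-2.75, -2.5]
midpoint -2.625: p = -0.688 < 0 → [-2.625, -2.5]

-+--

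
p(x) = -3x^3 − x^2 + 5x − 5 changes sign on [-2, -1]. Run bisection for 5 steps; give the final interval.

m = -1.5, p(m) = -4.625 (−); new bracket [-2, -1.5]
m = -1.75, p(m) = -0.734375 (−); new bracket [-2, -1.75]
m = -1.875, p(m) = 1.884766 (+); new bracket [-1.875, -1.75]
m = -1.8125, p(m) = 0.5154 (+); new bracket [-1.8125, -1.75]
m = -1.78125, p(m) = -0.1242 (−); new bracket [-1.8125, -1.78125]

[-1.8125, -1.78125]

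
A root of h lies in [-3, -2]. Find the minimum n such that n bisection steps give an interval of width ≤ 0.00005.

15

Width after n steps is 1/2^n. Need 2^n ≥ 1/0.00005 = 20000.
2^14 = 16384 < 20000 ≤ 2^15 = 32768, so n = 15.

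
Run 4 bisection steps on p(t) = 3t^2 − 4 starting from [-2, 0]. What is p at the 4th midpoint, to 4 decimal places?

-0.2031

t = -1 gives p = -1, negative; keep [-2, -1]
t = -1.5 gives p = 2.75, positive; keep [-1.5, -1]
t = -1.25 gives p = 0.6875, positive; keep [-1.25, -1]
t = -1.125 gives p = -0.2031, negative; keep [-1.25, -1.125]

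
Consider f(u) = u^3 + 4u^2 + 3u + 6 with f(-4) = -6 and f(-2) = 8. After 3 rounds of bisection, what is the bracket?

[-3.75, -3.5]

u = -3 gives f = 6, positive; keep [-4, -3]
u = -3.5 gives f = 1.625, positive; keep [-4, -3.5]
u = -3.75 gives f = -1.734375, negative; keep [-3.75, -3.5]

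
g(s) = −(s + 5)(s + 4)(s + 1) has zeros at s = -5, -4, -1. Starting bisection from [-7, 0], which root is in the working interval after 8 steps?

-1

g(-3.5) = 1.875 > 0, so the root lies in [-3.5, 0]
g(-1.75) = 5.484375 > 0, so the root lies in [-1.75, 0]
g(-0.875) = -1.611328 < 0, so the root lies in [-1.75, -0.875]
g(-1.3125) = 3.0969 > 0, so the root lies in [-1.3125, -0.875]
g(-1.09375) = 1.0643 > 0, so the root lies in [-1.09375, -0.875]
g(-0.984375) = -0.1892 < 0, so the root lies in [-1.09375, -0.984375]
g(-1.0390625) = 0.4581 > 0, so the root lies in [-1.0390625, -0.984375]
g(-1.01171875) = 0.1397 > 0, so the root lies in [-1.01171875, -0.984375]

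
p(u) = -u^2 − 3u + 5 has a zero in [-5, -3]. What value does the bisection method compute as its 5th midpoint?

-4.1875

midpoint -4: p = 1 > 0 → [-5, -4]
midpoint -4.5: p = -1.75 < 0 → [-4.5, -4]
midpoint -4.25: p = -0.3125 < 0 → [-4.25, -4]
midpoint -4.125: p = 0.3594 > 0 → [-4.25, -4.125]
midpoint -4.1875: p = 0.0273 > 0 → [-4.25, -4.1875]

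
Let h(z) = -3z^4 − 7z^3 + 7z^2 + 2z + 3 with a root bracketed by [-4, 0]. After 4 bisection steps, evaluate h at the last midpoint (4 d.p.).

-23.9648

midpoint -2: h = 35 > 0 → [-4, -2]
midpoint -3: h = 6 > 0 → [-4, -3]
midpoint -3.5: h = -68.3125 < 0 → [-3.5, -3]
midpoint -3.25: h = -23.9648 < 0 → [-3.25, -3]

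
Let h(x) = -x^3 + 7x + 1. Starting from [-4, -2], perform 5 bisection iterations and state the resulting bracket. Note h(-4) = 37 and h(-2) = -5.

m = -3, h(m) = 7 (+); new bracket [-3, -2]
m = -2.5, h(m) = -0.875 (−); new bracket [-3, -2.5]
m = -2.75, h(m) = 2.546875 (+); new bracket [-2.75, -2.5]
m = -2.625, h(m) = 0.7129 (+); new bracket [-2.625, -2.5]
m = -2.5625, h(m) = -0.1111 (−); new bracket [-2.625, -2.5625]

[-2.625, -2.5625]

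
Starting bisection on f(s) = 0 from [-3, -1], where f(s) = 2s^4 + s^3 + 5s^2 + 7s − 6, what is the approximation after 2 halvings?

-1.5

f(-2) = 24 > 0, so the root lies in [-2, -1]
f(-1.5) = 1.5 > 0, so the root lies in [-1.5, -1]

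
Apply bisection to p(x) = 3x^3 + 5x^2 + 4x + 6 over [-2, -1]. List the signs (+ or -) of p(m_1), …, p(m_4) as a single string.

x = -1.5 gives p = 1.125, positive; keep [-2, -1.5]
x = -1.75 gives p = -1.765625, negative; keep [-1.75, -1.5]
x = -1.625 gives p = -0.169922, negative; keep [-1.625, -1.5]
x = -1.5625 gives p = 0.5129, positive; keep [-1.625, -1.5625]

+--+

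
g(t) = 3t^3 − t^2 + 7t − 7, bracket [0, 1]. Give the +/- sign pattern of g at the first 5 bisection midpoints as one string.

g(0.5) = -3.375 < 0, so the root lies in [0.5, 1]
g(0.75) = -1.046875 < 0, so the root lies in [0.75, 1]
g(0.875) = 0.369141 > 0, so the root lies in [0.75, 0.875]
g(0.8125) = -0.3635 < 0, so the root lies in [0.8125, 0.875]
g(0.84375) = -0.0036 < 0, so the root lies in [0.84375, 0.875]

--+--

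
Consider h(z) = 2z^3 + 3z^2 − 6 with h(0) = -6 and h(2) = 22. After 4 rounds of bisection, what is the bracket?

[1, 1.125]

z = 1 gives h = -1, negative; keep [1, 2]
z = 1.5 gives h = 7.5, positive; keep [1, 1.5]
z = 1.25 gives h = 2.59375, positive; keep [1, 1.25]
z = 1.125 gives h = 0.6445, positive; keep [1, 1.125]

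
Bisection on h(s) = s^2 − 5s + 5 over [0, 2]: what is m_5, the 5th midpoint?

1.4375

midpoint 1: h = 1 > 0 → [1, 2]
midpoint 1.5: h = -0.25 < 0 → [1, 1.5]
midpoint 1.25: h = 0.3125 > 0 → [1.25, 1.5]
midpoint 1.375: h = 0.0156 > 0 → [1.375, 1.5]
midpoint 1.4375: h = -0.1211 < 0 → [1.375, 1.4375]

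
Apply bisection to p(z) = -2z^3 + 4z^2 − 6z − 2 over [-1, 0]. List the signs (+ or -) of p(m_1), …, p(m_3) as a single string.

+-+

midpoint -0.5: p = 2.25 > 0 → [-0.5, 0]
midpoint -0.25: p = -0.21875 < 0 → [-0.5, -0.25]
midpoint -0.375: p = 0.917969 > 0 → [-0.375, -0.25]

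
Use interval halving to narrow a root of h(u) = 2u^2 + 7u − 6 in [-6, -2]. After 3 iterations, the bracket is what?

[-4.5, -4]

midpoint -4: h = -2 < 0 → [-6, -4]
midpoint -5: h = 9 > 0 → [-5, -4]
midpoint -4.5: h = 3 > 0 → [-4.5, -4]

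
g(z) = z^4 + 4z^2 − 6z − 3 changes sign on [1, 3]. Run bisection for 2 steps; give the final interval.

[1, 1.5]

g(2) = 17 > 0, so the root lies in [1, 2]
g(1.5) = 2.0625 > 0, so the root lies in [1, 1.5]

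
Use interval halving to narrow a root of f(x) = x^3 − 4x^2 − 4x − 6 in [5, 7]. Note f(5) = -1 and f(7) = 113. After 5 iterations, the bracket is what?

[5, 5.0625]

midpoint 6: f = 42 > 0 → [5, 6]
midpoint 5.5: f = 17.375 > 0 → [5, 5.5]
midpoint 5.25: f = 7.453125 > 0 → [5, 5.25]
midpoint 5.125: f = 3.0488 > 0 → [5, 5.125]
midpoint 5.0625: f = 0.9807 > 0 → [5, 5.0625]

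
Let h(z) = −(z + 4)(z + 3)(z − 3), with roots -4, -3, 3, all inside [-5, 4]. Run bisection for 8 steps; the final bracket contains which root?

3

midpoint -0.5: h = 30.625 > 0 → [-0.5, 4]
midpoint 1.75: h = 34.140625 > 0 → [1.75, 4]
midpoint 2.875: h = 5.048828 > 0 → [2.875, 4]
midpoint 3.4375: h = -20.947 < 0 → [2.875, 3.4375]
midpoint 3.15625: h = -6.8837 < 0 → [2.875, 3.15625]
midpoint 3.015625: h = -0.6594 < 0 → [2.875, 3.015625]
midpoint 2.9453125: h = 2.2582 > 0 → [2.9453125, 3.015625]
midpoint 2.98046875: h = 0.8154 > 0 → [2.98046875, 3.015625]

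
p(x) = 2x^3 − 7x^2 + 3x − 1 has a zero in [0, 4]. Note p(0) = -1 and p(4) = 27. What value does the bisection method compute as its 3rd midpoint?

3.5

p(2) = -7 < 0, so the root lies in [2, 4]
p(3) = -1 < 0, so the root lies in [3, 4]
p(3.5) = 9.5 > 0, so the root lies in [3, 3.5]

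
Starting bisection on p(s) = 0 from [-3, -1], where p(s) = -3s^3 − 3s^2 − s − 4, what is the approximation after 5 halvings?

-1.4375

m = -2, p(m) = 10 (+); new bracket [-2, -1]
m = -1.5, p(m) = 0.875 (+); new bracket [-1.5, -1]
m = -1.25, p(m) = -1.578125 (−); new bracket [-1.5, -1.25]
m = -1.375, p(m) = -0.498 (−); new bracket [-1.5, -1.375]
m = -1.4375, p(m) = 0.1497 (+); new bracket [-1.4375, -1.375]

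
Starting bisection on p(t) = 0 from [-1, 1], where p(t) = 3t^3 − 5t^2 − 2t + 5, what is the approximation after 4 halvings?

midpoint 0: p = 5 > 0 → [-1, 0]
midpoint -0.5: p = 4.375 > 0 → [-1, -0.5]
midpoint -0.75: p = 2.421875 > 0 → [-1, -0.75]
midpoint -0.875: p = 0.9121 > 0 → [-1, -0.875]

-0.875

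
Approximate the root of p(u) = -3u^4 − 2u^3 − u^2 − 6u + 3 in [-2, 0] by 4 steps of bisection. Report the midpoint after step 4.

m = -1, p(m) = 7 (+); new bracket [-2, -1]
m = -1.5, p(m) = 1.3125 (+); new bracket [-2, -1.5]
m = -1.75, p(m) = -6.980469 (−); new bracket [-1.75, -1.5]
m = -1.625, p(m) = -2.2273 (−); new bracket [-1.625, -1.5]

-1.625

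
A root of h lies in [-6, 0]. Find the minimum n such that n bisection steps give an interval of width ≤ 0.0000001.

Width after n steps is 6/2^n. Need 2^n ≥ 6/0.0000001 = 60000000.
2^25 = 33554432 < 60000000 ≤ 2^26 = 67108864, so n = 26.

26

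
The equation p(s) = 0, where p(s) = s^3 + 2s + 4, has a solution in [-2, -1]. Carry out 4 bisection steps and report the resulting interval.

[-1.1875, -1.125]

s = -1.5 gives p = -2.375, negative; keep [-1.5, -1]
s = -1.25 gives p = -0.453125, negative; keep [-1.25, -1]
s = -1.125 gives p = 0.326172, positive; keep [-1.25, -1.125]
s = -1.1875 gives p = -0.0496, negative; keep [-1.1875, -1.125]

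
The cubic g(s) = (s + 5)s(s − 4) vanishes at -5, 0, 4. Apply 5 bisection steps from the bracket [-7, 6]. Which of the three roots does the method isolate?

g(-0.5) = 10.125 > 0, so the root lies in [-7, -0.5]
g(-3.75) = 36.328125 > 0, so the root lies in [-7, -3.75]
g(-5.375) = -18.896484 < 0, so the root lies in [-5.375, -3.75]
g(-4.5625) = 17.0916 > 0, so the root lies in [-5.375, -4.5625]
g(-4.96875) = 1.3926 > 0, so the root lies in [-5.375, -4.96875]

-5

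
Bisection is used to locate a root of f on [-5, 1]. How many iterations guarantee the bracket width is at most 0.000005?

21

Width after n steps is 6/2^n. Need 2^n ≥ 6/0.000005 = 1200000.
2^20 = 1048576 < 1200000 ≤ 2^21 = 2097152, so n = 21.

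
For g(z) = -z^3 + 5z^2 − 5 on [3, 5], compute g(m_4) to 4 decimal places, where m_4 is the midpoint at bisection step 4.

-2.0293

z = 4 gives g = 11, positive; keep [4, 5]
z = 4.5 gives g = 5.125, positive; keep [4.5, 5]
z = 4.75 gives g = 0.640625, positive; keep [4.75, 5]
z = 4.875 gives g = -2.0293, negative; keep [4.75, 4.875]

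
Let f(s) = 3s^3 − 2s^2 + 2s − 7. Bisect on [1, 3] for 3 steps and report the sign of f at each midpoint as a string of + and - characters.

++-

midpoint 2: f = 13 > 0 → [1, 2]
midpoint 1.5: f = 1.625 > 0 → [1, 1.5]
midpoint 1.25: f = -1.765625 < 0 → [1.25, 1.5]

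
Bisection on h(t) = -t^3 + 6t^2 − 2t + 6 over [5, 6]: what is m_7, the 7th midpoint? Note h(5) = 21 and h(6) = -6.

5.8359375

h(5.5) = 10.125 > 0, so the root lies in [5.5, 6]
h(5.75) = 2.765625 > 0, so the root lies in [5.75, 6]
h(5.875) = -1.435547 < 0, so the root lies in [5.75, 5.875]
h(5.8125) = 0.7097 > 0, so the root lies in [5.8125, 5.875]
h(5.84375) = -0.3517 < 0, so the root lies in [5.8125, 5.84375]
h(5.828125) = 0.1818 > 0, so the root lies in [5.828125, 5.84375]
h(5.8359375) = -0.0842 < 0, so the root lies in [5.828125, 5.8359375]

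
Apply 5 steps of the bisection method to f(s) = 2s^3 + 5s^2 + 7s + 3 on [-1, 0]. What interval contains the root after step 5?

[-0.65625, -0.625]

s = -0.5 gives f = 0.5, positive; keep [-1, -0.5]
s = -0.75 gives f = -0.28125, negative; keep [-0.75, -0.5]
s = -0.625 gives f = 0.089844, positive; keep [-0.75, -0.625]
s = -0.6875 gives f = -0.0991, negative; keep [-0.6875, -0.625]
s = -0.65625 gives f = -0.0057, negative; keep [-0.65625, -0.625]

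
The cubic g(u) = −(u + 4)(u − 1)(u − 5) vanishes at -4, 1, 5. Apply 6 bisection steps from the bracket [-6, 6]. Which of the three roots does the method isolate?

u = 0 gives g = -20, negative; keep [-6, 0]
u = -3 gives g = -32, negative; keep [-6, -3]
u = -4.5 gives g = 26.125, positive; keep [-4.5, -3]
u = -3.75 gives g = -10.3906, negative; keep [-4.5, -3.75]
u = -4.125 gives g = 5.8457, positive; keep [-4.125, -3.75]
u = -3.9375 gives g = -2.7581, negative; keep [-4.125, -3.9375]

-4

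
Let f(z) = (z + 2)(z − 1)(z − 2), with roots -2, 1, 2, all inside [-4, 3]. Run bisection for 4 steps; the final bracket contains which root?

-2

z = -0.5 gives f = 5.625, positive; keep [-4, -0.5]
z = -2.25 gives f = -3.453125, negative; keep [-2.25, -0.5]
z = -1.375 gives f = 5.009766, positive; keep [-2.25, -1.375]
z = -1.8125 gives f = 2.0105, positive; keep [-2.25, -1.8125]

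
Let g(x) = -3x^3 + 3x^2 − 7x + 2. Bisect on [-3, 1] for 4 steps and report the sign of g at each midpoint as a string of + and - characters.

midpoint -1: g = 15 > 0 → [-1, 1]
midpoint 0: g = 2 > 0 → [0, 1]
midpoint 0.5: g = -1.125 < 0 → [0, 0.5]
midpoint 0.25: g = 0.3906 > 0 → [0.25, 0.5]

++-+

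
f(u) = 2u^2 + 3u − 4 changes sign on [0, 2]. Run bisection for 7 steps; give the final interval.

[0.84375, 0.859375]

midpoint 1: f = 1 > 0 → [0, 1]
midpoint 0.5: f = -2 < 0 → [0.5, 1]
midpoint 0.75: f = -0.625 < 0 → [0.75, 1]
midpoint 0.875: f = 0.1562 > 0 → [0.75, 0.875]
midpoint 0.8125: f = -0.2422 < 0 → [0.8125, 0.875]
midpoint 0.84375: f = -0.0449 < 0 → [0.84375, 0.875]
midpoint 0.859375: f = 0.0552 > 0 → [0.84375, 0.859375]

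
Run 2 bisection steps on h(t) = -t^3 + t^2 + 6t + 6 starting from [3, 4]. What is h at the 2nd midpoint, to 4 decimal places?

t = 3.5 gives h = -3.625, negative; keep [3, 3.5]
t = 3.25 gives h = 1.734375, positive; keep [3.25, 3.5]

1.7344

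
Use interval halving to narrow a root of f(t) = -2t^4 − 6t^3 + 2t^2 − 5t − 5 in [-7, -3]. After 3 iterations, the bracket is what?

f(-5) = -430 < 0, so the root lies in [-5, -3]
f(-4) = -81 < 0, so the root lies in [-4, -3]
f(-3.5) = -5.875 < 0, so the root lies in [-3.5, -3]

[-3.5, -3]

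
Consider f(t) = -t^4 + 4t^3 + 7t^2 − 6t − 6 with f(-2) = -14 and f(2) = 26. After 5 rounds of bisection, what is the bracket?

t = 0 gives f = -6, negative; keep [0, 2]
t = 1 gives f = -2, negative; keep [1, 2]
t = 1.5 gives f = 9.1875, positive; keep [1, 1.5]
t = 1.25 gives f = 2.8086, positive; keep [1, 1.25]
t = 1.125 gives f = 0.2029, positive; keep [1, 1.125]

[1, 1.125]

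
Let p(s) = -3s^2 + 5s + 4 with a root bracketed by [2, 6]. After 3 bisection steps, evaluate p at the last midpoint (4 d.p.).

-2.2500

m = 4, p(m) = -24 (−); new bracket [2, 4]
m = 3, p(m) = -8 (−); new bracket [2, 3]
m = 2.5, p(m) = -2.25 (−); new bracket [2, 2.5]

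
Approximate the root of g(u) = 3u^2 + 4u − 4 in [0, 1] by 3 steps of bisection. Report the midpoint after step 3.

0.625

u = 0.5 gives g = -1.25, negative; keep [0.5, 1]
u = 0.75 gives g = 0.6875, positive; keep [0.5, 0.75]
u = 0.625 gives g = -0.328125, negative; keep [0.625, 0.75]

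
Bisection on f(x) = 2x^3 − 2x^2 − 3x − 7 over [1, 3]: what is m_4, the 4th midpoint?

2.375

f(2) = -5 < 0, so the root lies in [2, 3]
f(2.5) = 4.25 > 0, so the root lies in [2, 2.5]
f(2.25) = -1.09375 < 0, so the root lies in [2.25, 2.5]
f(2.375) = 1.3867 > 0, so the root lies in [2.25, 2.375]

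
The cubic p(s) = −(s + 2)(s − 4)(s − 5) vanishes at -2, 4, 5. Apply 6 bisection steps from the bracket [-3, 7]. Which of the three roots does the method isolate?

midpoint 2: p = -24 < 0 → [-3, 2]
midpoint -0.5: p = -37.125 < 0 → [-3, -0.5]
midpoint -1.75: p = -9.703125 < 0 → [-3, -1.75]
midpoint -2.375: p = 17.6309 > 0 → [-2.375, -1.75]
midpoint -2.0625: p = 2.676 > 0 → [-2.0625, -1.75]
midpoint -1.90625: p = -3.8241 < 0 → [-2.0625, -1.90625]

-2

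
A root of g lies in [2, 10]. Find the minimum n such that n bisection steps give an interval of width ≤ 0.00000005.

28

Width after n steps is 8/2^n. Need 2^n ≥ 8/0.00000005 = 160000000.
2^27 = 134217728 < 160000000 ≤ 2^28 = 268435456, so n = 28.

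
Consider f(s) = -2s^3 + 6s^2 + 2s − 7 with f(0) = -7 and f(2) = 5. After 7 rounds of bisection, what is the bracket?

midpoint 1: f = -1 < 0 → [1, 2]
midpoint 1.5: f = 2.75 > 0 → [1, 1.5]
midpoint 1.25: f = 0.96875 > 0 → [1, 1.25]
midpoint 1.125: f = -0.0039 < 0 → [1.125, 1.25]
midpoint 1.1875: f = 0.4868 > 0 → [1.125, 1.1875]
midpoint 1.15625: f = 0.2424 > 0 → [1.125, 1.15625]
midpoint 1.140625: f = 0.1194 > 0 → [1.125, 1.140625]

[1.125, 1.140625]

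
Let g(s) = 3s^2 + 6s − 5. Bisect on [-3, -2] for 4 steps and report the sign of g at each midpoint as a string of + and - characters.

s = -2.5 gives g = -1.25, negative; keep [-3, -2.5]
s = -2.75 gives g = 1.1875, positive; keep [-2.75, -2.5]
s = -2.625 gives g = -0.078125, negative; keep [-2.75, -2.625]
s = -2.6875 gives g = 0.543, positive; keep [-2.6875, -2.625]

-+-+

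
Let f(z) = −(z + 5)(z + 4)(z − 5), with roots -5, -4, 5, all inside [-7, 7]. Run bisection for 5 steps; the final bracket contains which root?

5

f(0) = 100 > 0, so the root lies in [0, 7]
f(3.5) = 95.625 > 0, so the root lies in [3.5, 7]
f(5.25) = -23.703125 < 0, so the root lies in [3.5, 5.25]
f(4.375) = 49.0723 > 0, so the root lies in [4.375, 5.25]
f(4.8125) = 16.2136 > 0, so the root lies in [4.8125, 5.25]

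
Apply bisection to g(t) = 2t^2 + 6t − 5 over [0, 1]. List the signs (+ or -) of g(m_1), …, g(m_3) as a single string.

-+-

g(0.5) = -1.5 < 0, so the root lies in [0.5, 1]
g(0.75) = 0.625 > 0, so the root lies in [0.5, 0.75]
g(0.625) = -0.46875 < 0, so the root lies in [0.625, 0.75]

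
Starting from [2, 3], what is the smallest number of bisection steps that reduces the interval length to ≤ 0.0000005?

Width after n steps is 1/2^n. Need 2^n ≥ 1/0.0000005 = 2000000.
2^20 = 1048576 < 2000000 ≤ 2^21 = 2097152, so n = 21.

21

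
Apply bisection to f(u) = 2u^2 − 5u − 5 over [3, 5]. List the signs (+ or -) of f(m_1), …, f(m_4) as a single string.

++-+

m = 4, f(m) = 7 (+); new bracket [3, 4]
m = 3.5, f(m) = 2 (+); new bracket [3, 3.5]
m = 3.25, f(m) = -0.125 (−); new bracket [3.25, 3.5]
m = 3.375, f(m) = 0.9062 (+); new bracket [3.25, 3.375]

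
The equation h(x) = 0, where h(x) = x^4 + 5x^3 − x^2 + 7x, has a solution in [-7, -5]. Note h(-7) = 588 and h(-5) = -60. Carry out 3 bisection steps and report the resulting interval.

[-5.5, -5.25]

m = -6, h(m) = 138 (+); new bracket [-6, -5]
m = -5.5, h(m) = 14.4375 (+); new bracket [-5.5, -5]
m = -5.25, h(m) = -28.136719 (−); new bracket [-5.5, -5.25]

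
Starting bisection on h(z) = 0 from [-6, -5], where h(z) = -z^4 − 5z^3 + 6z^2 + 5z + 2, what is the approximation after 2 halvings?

h(-5.5) = 72.8125 > 0, so the root lies in [-6, -5.5]
h(-5.75) = 29.042969 > 0, so the root lies in [-6, -5.75]

-5.75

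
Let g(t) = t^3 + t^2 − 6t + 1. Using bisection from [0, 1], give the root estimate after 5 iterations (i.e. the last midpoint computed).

0.15625

m = 0.5, g(m) = -1.625 (−); new bracket [0, 0.5]
m = 0.25, g(m) = -0.421875 (−); new bracket [0, 0.25]
m = 0.125, g(m) = 0.267578 (+); new bracket [0.125, 0.25]
m = 0.1875, g(m) = -0.0833 (−); new bracket [0.125, 0.1875]
m = 0.15625, g(m) = 0.0907 (+); new bracket [0.15625, 0.1875]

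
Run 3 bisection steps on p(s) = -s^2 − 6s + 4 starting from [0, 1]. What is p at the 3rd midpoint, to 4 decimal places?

midpoint 0.5: p = 0.75 > 0 → [0.5, 1]
midpoint 0.75: p = -1.0625 < 0 → [0.5, 0.75]
midpoint 0.625: p = -0.140625 < 0 → [0.5, 0.625]

-0.1406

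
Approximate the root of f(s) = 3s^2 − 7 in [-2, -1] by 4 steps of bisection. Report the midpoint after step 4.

f(-1.5) = -0.25 < 0, so the root lies in [-2, -1.5]
f(-1.75) = 2.1875 > 0, so the root lies in [-1.75, -1.5]
f(-1.625) = 0.921875 > 0, so the root lies in [-1.625, -1.5]
f(-1.5625) = 0.3242 > 0, so the root lies in [-1.5625, -1.5]

-1.5625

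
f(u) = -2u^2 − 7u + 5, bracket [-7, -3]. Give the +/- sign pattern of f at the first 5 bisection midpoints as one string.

midpoint -5: f = -10 < 0 → [-5, -3]
midpoint -4: f = 1 > 0 → [-5, -4]
midpoint -4.5: f = -4 < 0 → [-4.5, -4]
midpoint -4.25: f = -1.375 < 0 → [-4.25, -4]
midpoint -4.125: f = -0.1562 < 0 → [-4.125, -4]

-+---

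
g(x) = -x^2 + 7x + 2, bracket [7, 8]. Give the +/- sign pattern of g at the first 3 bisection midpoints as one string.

m = 7.5, g(m) = -1.75 (−); new bracket [7, 7.5]
m = 7.25, g(m) = 0.1875 (+); new bracket [7.25, 7.5]
m = 7.375, g(m) = -0.765625 (−); new bracket [7.25, 7.375]

-+-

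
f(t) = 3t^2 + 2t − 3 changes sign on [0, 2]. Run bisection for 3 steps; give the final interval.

[0.5, 0.75]

t = 1 gives f = 2, positive; keep [0, 1]
t = 0.5 gives f = -1.25, negative; keep [0.5, 1]
t = 0.75 gives f = 0.1875, positive; keep [0.5, 0.75]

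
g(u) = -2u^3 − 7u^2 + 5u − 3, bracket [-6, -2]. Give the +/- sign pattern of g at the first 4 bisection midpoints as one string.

m = -4, g(m) = -7 (−); new bracket [-6, -4]
m = -5, g(m) = 47 (+); new bracket [-5, -4]
m = -4.5, g(m) = 15 (+); new bracket [-4.5, -4]
m = -4.25, g(m) = 2.8438 (+); new bracket [-4.25, -4]

-+++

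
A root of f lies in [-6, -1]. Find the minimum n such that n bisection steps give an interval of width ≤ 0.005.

Width after n steps is 5/2^n. Need 2^n ≥ 5/0.005 = 1000.
2^9 = 512 < 1000 ≤ 2^10 = 1024, so n = 10.

10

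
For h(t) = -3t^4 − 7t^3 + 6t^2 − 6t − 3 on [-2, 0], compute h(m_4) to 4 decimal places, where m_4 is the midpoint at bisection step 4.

0.4036

t = -1 gives h = 13, positive; keep [-1, 0]
t = -0.5 gives h = 2.1875, positive; keep [-0.5, 0]
t = -0.25 gives h = -1.027344, negative; keep [-0.5, -0.25]
t = -0.375 gives h = 0.4036, positive; keep [-0.375, -0.25]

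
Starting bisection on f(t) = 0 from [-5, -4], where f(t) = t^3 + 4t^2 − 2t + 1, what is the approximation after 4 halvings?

m = -4.5, f(m) = -0.125 (−); new bracket [-4.5, -4]
m = -4.25, f(m) = 4.984375 (+); new bracket [-4.5, -4.25]
m = -4.375, f(m) = 2.572266 (+); new bracket [-4.5, -4.375]
m = -4.4375, f(m) = 1.26 (+); new bracket [-4.5, -4.4375]

-4.4375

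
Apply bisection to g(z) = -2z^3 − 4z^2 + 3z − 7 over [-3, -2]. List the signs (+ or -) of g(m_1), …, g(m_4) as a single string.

m = -2.5, g(m) = -8.25 (−); new bracket [-3, -2.5]
m = -2.75, g(m) = -3.90625 (−); new bracket [-3, -2.75]
m = -2.875, g(m) = -1.160156 (−); new bracket [-3, -2.875]
m = -2.9375, g(m) = 0.3667 (+); new bracket [-2.9375, -2.875]

---+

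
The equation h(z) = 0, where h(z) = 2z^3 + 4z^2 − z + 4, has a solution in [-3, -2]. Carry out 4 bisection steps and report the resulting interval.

midpoint -2.5: h = 0.25 > 0 → [-3, -2.5]
midpoint -2.75: h = -4.59375 < 0 → [-2.75, -2.5]
midpoint -2.625: h = -1.988281 < 0 → [-2.625, -2.5]
midpoint -2.5625: h = -0.8247 < 0 → [-2.5625, -2.5]

[-2.5625, -2.5]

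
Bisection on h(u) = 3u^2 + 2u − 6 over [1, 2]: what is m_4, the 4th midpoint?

1.0625

midpoint 1.5: h = 3.75 > 0 → [1, 1.5]
midpoint 1.25: h = 1.1875 > 0 → [1, 1.25]
midpoint 1.125: h = 0.046875 > 0 → [1, 1.125]
midpoint 1.0625: h = -0.4883 < 0 → [1.0625, 1.125]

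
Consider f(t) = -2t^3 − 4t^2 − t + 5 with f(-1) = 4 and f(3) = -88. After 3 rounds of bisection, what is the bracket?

[0.5, 1]

m = 1, f(m) = -2 (−); new bracket [-1, 1]
m = 0, f(m) = 5 (+); new bracket [0, 1]
m = 0.5, f(m) = 3.25 (+); new bracket [0.5, 1]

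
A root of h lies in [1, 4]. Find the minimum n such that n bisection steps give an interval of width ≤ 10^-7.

Width after n steps is 3/2^n. Need 2^n ≥ 3/10^-7 = 30000000.
2^24 = 16777216 < 30000000 ≤ 2^25 = 33554432, so n = 25.

25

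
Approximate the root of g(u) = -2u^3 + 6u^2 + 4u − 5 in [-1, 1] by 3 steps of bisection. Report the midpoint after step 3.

m = 0, g(m) = -5 (−); new bracket [0, 1]
m = 0.5, g(m) = -1.75 (−); new bracket [0.5, 1]
m = 0.75, g(m) = 0.53125 (+); new bracket [0.5, 0.75]

0.75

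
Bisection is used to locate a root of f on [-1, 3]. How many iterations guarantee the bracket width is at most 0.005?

Width after n steps is 4/2^n. Need 2^n ≥ 4/0.005 = 800.
2^9 = 512 < 800 ≤ 2^10 = 1024, so n = 10.

10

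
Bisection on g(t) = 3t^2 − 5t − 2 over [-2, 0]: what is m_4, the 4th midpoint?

g(-1) = 6 > 0, so the root lies in [-1, 0]
g(-0.5) = 1.25 > 0, so the root lies in [-0.5, 0]
g(-0.25) = -0.5625 < 0, so the root lies in [-0.5, -0.25]
g(-0.375) = 0.2969 > 0, so the root lies in [-0.375, -0.25]

-0.375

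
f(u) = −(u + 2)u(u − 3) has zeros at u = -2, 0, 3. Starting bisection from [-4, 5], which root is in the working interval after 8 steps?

3

f(0.5) = 3.125 > 0, so the root lies in [0.5, 5]
f(2.75) = 3.265625 > 0, so the root lies in [2.75, 5]
f(3.875) = -19.919922 < 0, so the root lies in [2.75, 3.875]
f(3.3125) = -5.4993 < 0, so the root lies in [2.75, 3.3125]
f(3.03125) = -0.4766 < 0, so the root lies in [2.75, 3.03125]
f(2.890625) = 1.5462 > 0, so the root lies in [2.890625, 3.03125]
f(2.9609375) = 0.5738 > 0, so the root lies in [2.9609375, 3.03125]
f(2.99609375) = 0.0585 > 0, so the root lies in [2.99609375, 3.03125]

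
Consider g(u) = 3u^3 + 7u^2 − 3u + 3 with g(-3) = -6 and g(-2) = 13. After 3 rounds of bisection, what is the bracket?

g(-2.5) = 7.375 > 0, so the root lies in [-3, -2.5]
g(-2.75) = 1.796875 > 0, so the root lies in [-3, -2.75]
g(-2.875) = -1.806641 < 0, so the root lies in [-2.875, -2.75]

[-2.875, -2.75]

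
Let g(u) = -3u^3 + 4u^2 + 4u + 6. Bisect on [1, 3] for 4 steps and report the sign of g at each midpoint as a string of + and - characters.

+-+-

g(2) = 6 > 0, so the root lies in [2, 3]
g(2.5) = -5.875 < 0, so the root lies in [2, 2.5]
g(2.25) = 1.078125 > 0, so the root lies in [2.25, 2.5]
g(2.375) = -2.127 < 0, so the root lies in [2.25, 2.375]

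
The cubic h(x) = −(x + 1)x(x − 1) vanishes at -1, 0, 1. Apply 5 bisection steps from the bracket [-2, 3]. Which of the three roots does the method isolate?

midpoint 0.5: h = 0.375 > 0 → [0.5, 3]
midpoint 1.75: h = -3.609375 < 0 → [0.5, 1.75]
midpoint 1.125: h = -0.298828 < 0 → [0.5, 1.125]
midpoint 0.8125: h = 0.2761 > 0 → [0.8125, 1.125]
midpoint 0.96875: h = 0.0596 > 0 → [0.96875, 1.125]

1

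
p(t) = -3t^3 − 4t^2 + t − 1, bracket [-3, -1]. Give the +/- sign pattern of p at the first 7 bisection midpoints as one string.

p(-2) = 5 > 0, so the root lies in [-2, -1]
p(-1.5) = -1.375 < 0, so the root lies in [-2, -1.5]
p(-1.75) = 1.078125 > 0, so the root lies in [-1.75, -1.5]
p(-1.625) = -0.3145 < 0, so the root lies in [-1.75, -1.625]
p(-1.6875) = 0.3381 > 0, so the root lies in [-1.6875, -1.625]
p(-1.65625) = 0.0012 > 0, so the root lies in [-1.65625, -1.625]
p(-1.640625) = -0.1593 < 0, so the root lies in [-1.65625, -1.640625]

+-+-++-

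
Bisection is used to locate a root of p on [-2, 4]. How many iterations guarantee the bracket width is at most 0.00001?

Width after n steps is 6/2^n. Need 2^n ≥ 6/0.00001 = 600000.
2^19 = 524288 < 600000 ≤ 2^20 = 1048576, so n = 20.

20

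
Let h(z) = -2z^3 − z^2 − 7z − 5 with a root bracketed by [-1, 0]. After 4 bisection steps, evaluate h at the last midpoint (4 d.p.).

midpoint -0.5: h = -1.5 < 0 → [-1, -0.5]
midpoint -0.75: h = 0.53125 > 0 → [-0.75, -0.5]
midpoint -0.625: h = -0.527344 < 0 → [-0.75, -0.625]
midpoint -0.6875: h = -0.0103 < 0 → [-0.75, -0.6875]

-0.0103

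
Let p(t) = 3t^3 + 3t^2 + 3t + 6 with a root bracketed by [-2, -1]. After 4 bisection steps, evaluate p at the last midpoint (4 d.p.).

0.4475

t = -1.5 gives p = -1.875, negative; keep [-1.5, -1]
t = -1.25 gives p = 1.078125, positive; keep [-1.5, -1.25]
t = -1.375 gives p = -0.251953, negative; keep [-1.375, -1.25]
t = -1.3125 gives p = 0.4475, positive; keep [-1.375, -1.3125]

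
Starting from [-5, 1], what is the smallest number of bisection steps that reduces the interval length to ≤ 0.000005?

21

Width after n steps is 6/2^n. Need 2^n ≥ 6/0.000005 = 1200000.
2^20 = 1048576 < 1200000 ≤ 2^21 = 2097152, so n = 21.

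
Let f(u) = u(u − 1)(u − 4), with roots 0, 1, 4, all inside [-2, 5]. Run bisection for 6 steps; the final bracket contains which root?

4

u = 1.5 gives f = -1.875, negative; keep [1.5, 5]
u = 3.25 gives f = -5.484375, negative; keep [3.25, 5]
u = 4.125 gives f = 1.611328, positive; keep [3.25, 4.125]
u = 3.6875 gives f = -3.0969, negative; keep [3.6875, 4.125]
u = 3.90625 gives f = -1.0643, negative; keep [3.90625, 4.125]
u = 4.015625 gives f = 0.1892, positive; keep [3.90625, 4.015625]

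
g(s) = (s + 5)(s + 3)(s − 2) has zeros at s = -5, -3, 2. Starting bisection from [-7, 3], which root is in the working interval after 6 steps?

2

midpoint -2: g = -12 < 0 → [-2, 3]
midpoint 0.5: g = -28.875 < 0 → [0.5, 3]
midpoint 1.75: g = -8.015625 < 0 → [1.75, 3]
midpoint 2.375: g = 14.8652 > 0 → [1.75, 2.375]
midpoint 2.0625: g = 2.2346 > 0 → [1.75, 2.0625]
midpoint 1.90625: g = -3.1766 < 0 → [1.90625, 2.0625]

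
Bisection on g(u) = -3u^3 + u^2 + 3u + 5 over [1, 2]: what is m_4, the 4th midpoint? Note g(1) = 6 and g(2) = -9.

1.5625

u = 1.5 gives g = 1.625, positive; keep [1.5, 2]
u = 1.75 gives g = -2.765625, negative; keep [1.5, 1.75]
u = 1.625 gives g = -0.357422, negative; keep [1.5, 1.625]
u = 1.5625 gives g = 0.6848, positive; keep [1.5625, 1.625]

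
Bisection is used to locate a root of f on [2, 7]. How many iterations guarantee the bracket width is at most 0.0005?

14

Width after n steps is 5/2^n. Need 2^n ≥ 5/0.0005 = 10000.
2^13 = 8192 < 10000 ≤ 2^14 = 16384, so n = 14.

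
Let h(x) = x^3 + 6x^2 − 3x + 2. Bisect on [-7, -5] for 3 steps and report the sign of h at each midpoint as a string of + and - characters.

midpoint -6: h = 20 > 0 → [-7, -6]
midpoint -6.5: h = 0.375 > 0 → [-7, -6.5]
midpoint -6.75: h = -11.921875 < 0 → [-6.75, -6.5]

++-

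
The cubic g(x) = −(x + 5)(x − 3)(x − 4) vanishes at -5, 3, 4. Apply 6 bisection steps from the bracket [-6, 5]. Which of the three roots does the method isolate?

x = -0.5 gives g = -70.875, negative; keep [-6, -0.5]
x = -3.25 gives g = -79.296875, negative; keep [-6, -3.25]
x = -4.625 gives g = -24.662109, negative; keep [-6, -4.625]
x = -5.3125 gives g = 24.1907, positive; keep [-5.3125, -4.625]
x = -4.96875 gives g = -2.2334, negative; keep [-5.3125, -4.96875]
x = -5.140625 gives g = 10.464, positive; keep [-5.140625, -4.96875]

-5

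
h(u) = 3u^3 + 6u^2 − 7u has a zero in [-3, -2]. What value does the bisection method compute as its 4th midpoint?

-2.8125

midpoint -2.5: h = 8.125 > 0 → [-3, -2.5]
midpoint -2.75: h = 2.234375 > 0 → [-3, -2.75]
midpoint -2.875: h = -1.572266 < 0 → [-2.875, -2.75]
midpoint -2.8125: h = 0.4065 > 0 → [-2.875, -2.8125]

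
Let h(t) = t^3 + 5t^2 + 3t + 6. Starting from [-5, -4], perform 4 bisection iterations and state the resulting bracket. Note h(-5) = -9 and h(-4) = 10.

h(-4.5) = 2.625 > 0, so the root lies in [-5, -4.5]
h(-4.75) = -2.609375 < 0, so the root lies in [-4.75, -4.5]
h(-4.625) = 0.146484 > 0, so the root lies in [-4.75, -4.625]
h(-4.6875) = -1.196 < 0, so the root lies in [-4.6875, -4.625]

[-4.6875, -4.625]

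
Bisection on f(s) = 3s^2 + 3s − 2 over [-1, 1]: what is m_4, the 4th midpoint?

midpoint 0: f = -2 < 0 → [0, 1]
midpoint 0.5: f = 0.25 > 0 → [0, 0.5]
midpoint 0.25: f = -1.0625 < 0 → [0.25, 0.5]
midpoint 0.375: f = -0.4531 < 0 → [0.375, 0.5]

0.375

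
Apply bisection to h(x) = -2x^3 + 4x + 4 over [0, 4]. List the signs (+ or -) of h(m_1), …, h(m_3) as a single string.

midpoint 2: h = -4 < 0 → [0, 2]
midpoint 1: h = 6 > 0 → [1, 2]
midpoint 1.5: h = 3.25 > 0 → [1.5, 2]

-++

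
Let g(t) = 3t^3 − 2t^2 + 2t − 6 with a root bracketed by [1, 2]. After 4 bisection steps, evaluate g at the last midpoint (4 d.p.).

g(1.5) = 2.625 > 0, so the root lies in [1, 1.5]
g(1.25) = -0.765625 < 0, so the root lies in [1.25, 1.5]
g(1.375) = 0.767578 > 0, so the root lies in [1.25, 1.375]
g(1.3125) = -0.0374 < 0, so the root lies in [1.3125, 1.375]

-0.0374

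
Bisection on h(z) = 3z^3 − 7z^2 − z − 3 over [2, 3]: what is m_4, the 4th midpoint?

2.5625

m = 2.5, h(m) = -2.375 (−); new bracket [2.5, 3]
m = 2.75, h(m) = 3.703125 (+); new bracket [2.5, 2.75]
m = 2.625, h(m) = 0.404297 (+); new bracket [2.5, 2.625]
m = 2.5625, h(m) = -1.0481 (−); new bracket [2.5625, 2.625]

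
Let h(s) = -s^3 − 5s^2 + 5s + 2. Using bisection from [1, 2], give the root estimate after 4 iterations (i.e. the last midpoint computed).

m = 1.5, h(m) = -5.125 (−); new bracket [1, 1.5]
m = 1.25, h(m) = -1.515625 (−); new bracket [1, 1.25]
m = 1.125, h(m) = -0.126953 (−); new bracket [1, 1.125]
m = 1.0625, h(m) = 0.4685 (+); new bracket [1.0625, 1.125]

1.0625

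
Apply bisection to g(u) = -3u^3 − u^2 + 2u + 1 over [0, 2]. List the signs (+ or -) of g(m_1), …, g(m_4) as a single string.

-++-

u = 1 gives g = -1, negative; keep [0, 1]
u = 0.5 gives g = 1.375, positive; keep [0.5, 1]
u = 0.75 gives g = 0.671875, positive; keep [0.75, 1]
u = 0.875 gives g = -0.0254, negative; keep [0.75, 0.875]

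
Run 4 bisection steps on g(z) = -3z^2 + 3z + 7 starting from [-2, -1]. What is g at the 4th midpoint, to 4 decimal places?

0.4258

g(-1.5) = -4.25 < 0, so the root lies in [-1.5, -1]
g(-1.25) = -1.4375 < 0, so the root lies in [-1.25, -1]
g(-1.125) = -0.171875 < 0, so the root lies in [-1.125, -1]
g(-1.0625) = 0.4258 > 0, so the root lies in [-1.125, -1.0625]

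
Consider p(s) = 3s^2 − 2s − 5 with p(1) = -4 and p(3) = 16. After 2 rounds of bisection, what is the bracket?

[1.5, 2]

m = 2, p(m) = 3 (+); new bracket [1, 2]
m = 1.5, p(m) = -1.25 (−); new bracket [1.5, 2]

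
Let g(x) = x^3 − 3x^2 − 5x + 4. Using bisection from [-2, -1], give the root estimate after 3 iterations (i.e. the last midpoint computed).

midpoint -1.5: g = 1.375 > 0 → [-2, -1.5]
midpoint -1.75: g = -1.796875 < 0 → [-1.75, -1.5]
midpoint -1.625: g = -0.087891 < 0 → [-1.625, -1.5]

-1.625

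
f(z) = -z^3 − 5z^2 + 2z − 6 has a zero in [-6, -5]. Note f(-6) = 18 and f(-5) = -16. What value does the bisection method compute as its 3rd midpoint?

-5.625

m = -5.5, f(m) = -1.875 (−); new bracket [-6, -5.5]
m = -5.75, f(m) = 7.296875 (+); new bracket [-5.75, -5.5]
m = -5.625, f(m) = 2.525391 (+); new bracket [-5.625, -5.5]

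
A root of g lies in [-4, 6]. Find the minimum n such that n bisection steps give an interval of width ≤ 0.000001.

24

Width after n steps is 10/2^n. Need 2^n ≥ 10/0.000001 = 10000000.
2^23 = 8388608 < 10000000 ≤ 2^24 = 16777216, so n = 24.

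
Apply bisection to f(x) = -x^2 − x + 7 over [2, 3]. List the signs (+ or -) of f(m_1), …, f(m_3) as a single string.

x = 2.5 gives f = -1.75, negative; keep [2, 2.5]
x = 2.25 gives f = -0.3125, negative; keep [2, 2.25]
x = 2.125 gives f = 0.359375, positive; keep [2.125, 2.25]

--+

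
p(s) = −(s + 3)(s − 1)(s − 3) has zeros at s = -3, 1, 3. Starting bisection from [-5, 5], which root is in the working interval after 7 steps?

-3

midpoint 0: p = -9 < 0 → [-5, 0]
midpoint -2.5: p = -9.625 < 0 → [-5, -2.5]
midpoint -3.75: p = 24.046875 > 0 → [-3.75, -2.5]
midpoint -3.125: p = 3.1582 > 0 → [-3.125, -2.5]
midpoint -2.8125: p = -4.155 < 0 → [-3.125, -2.8125]
midpoint -2.96875: p = -0.7403 < 0 → [-3.125, -2.96875]
midpoint -3.046875: p = 1.1471 > 0 → [-3.046875, -2.96875]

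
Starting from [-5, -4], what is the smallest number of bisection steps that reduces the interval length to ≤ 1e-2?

Width after n steps is 1/2^n. Need 2^n ≥ 1/1e-2 = 100.
2^6 = 64 < 100 ≤ 2^7 = 128, so n = 7.

7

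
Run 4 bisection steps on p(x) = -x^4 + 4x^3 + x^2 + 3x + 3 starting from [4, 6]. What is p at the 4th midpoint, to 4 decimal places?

3.8630

x = 5 gives p = -82, negative; keep [4, 5]
x = 4.5 gives p = -8.8125, negative; keep [4, 4.5]
x = 4.25 gives p = 14.621094, positive; keep [4.25, 4.5]
x = 4.375 gives p = 3.863, positive; keep [4.375, 4.5]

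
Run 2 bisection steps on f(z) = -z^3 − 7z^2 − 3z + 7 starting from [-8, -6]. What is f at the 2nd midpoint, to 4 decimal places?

5.3750

z = -7 gives f = 28, positive; keep [-7, -6]
z = -6.5 gives f = 5.375, positive; keep [-6.5, -6]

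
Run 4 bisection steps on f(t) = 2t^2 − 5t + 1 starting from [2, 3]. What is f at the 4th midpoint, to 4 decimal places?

0.1328

f(2.5) = 1 > 0, so the root lies in [2, 2.5]
f(2.25) = -0.125 < 0, so the root lies in [2.25, 2.5]
f(2.375) = 0.40625 > 0, so the root lies in [2.25, 2.375]
f(2.3125) = 0.1328 > 0, so the root lies in [2.25, 2.3125]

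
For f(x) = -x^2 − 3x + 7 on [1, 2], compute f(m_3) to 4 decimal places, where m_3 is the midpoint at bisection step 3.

f(1.5) = 0.25 > 0, so the root lies in [1.5, 2]
f(1.75) = -1.3125 < 0, so the root lies in [1.5, 1.75]
f(1.625) = -0.515625 < 0, so the root lies in [1.5, 1.625]

-0.5156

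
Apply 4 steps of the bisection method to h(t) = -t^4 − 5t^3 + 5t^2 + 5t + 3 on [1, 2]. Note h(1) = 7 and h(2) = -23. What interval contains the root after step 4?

[1.4375, 1.5]

midpoint 1.5: h = -0.1875 < 0 → [1, 1.5]
midpoint 1.25: h = 4.855469 > 0 → [1.25, 1.5]
midpoint 1.375: h = 2.755615 > 0 → [1.375, 1.5]
midpoint 1.4375: h = 1.3972 > 0 → [1.4375, 1.5]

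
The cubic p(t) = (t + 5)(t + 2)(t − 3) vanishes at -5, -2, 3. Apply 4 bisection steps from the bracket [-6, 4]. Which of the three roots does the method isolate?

midpoint -1: p = -16 < 0 → [-1, 4]
midpoint 1.5: p = -34.125 < 0 → [1.5, 4]
midpoint 2.75: p = -9.203125 < 0 → [2.75, 4]
midpoint 3.375: p = 16.8809 > 0 → [2.75, 3.375]

3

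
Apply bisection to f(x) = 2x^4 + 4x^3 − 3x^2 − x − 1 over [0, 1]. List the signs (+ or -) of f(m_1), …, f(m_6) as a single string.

f(0.5) = -1.625 < 0, so the root lies in [0.5, 1]
f(0.75) = -1.117188 < 0, so the root lies in [0.75, 1]
f(0.875) = -0.319824 < 0, so the root lies in [0.875, 1]
f(0.9375) = 0.2666 > 0, so the root lies in [0.875, 0.9375]
f(0.90625) = -0.0439 < 0, so the root lies in [0.90625, 0.9375]
f(0.921875) = 0.1069 > 0, so the root lies in [0.90625, 0.921875]

---+-+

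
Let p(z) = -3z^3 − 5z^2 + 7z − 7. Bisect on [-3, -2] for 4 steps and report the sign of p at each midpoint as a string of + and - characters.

--++

m = -2.5, p(m) = -8.875 (−); new bracket [-3, -2.5]
m = -2.75, p(m) = -1.671875 (−); new bracket [-3, -2.75]
m = -2.875, p(m) = 2.837891 (+); new bracket [-2.875, -2.75]
m = -2.8125, p(m) = 0.5037 (+); new bracket [-2.8125, -2.75]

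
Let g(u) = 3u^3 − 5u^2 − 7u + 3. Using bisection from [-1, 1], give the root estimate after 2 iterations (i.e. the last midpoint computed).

g(0) = 3 > 0, so the root lies in [0, 1]
g(0.5) = -1.375 < 0, so the root lies in [0, 0.5]

0.5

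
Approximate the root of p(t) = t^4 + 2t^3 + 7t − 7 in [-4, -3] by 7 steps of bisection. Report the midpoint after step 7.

-3.0234375

midpoint -3.5: p = 32.8125 > 0 → [-3.5, -3]
midpoint -3.25: p = 13.160156 > 0 → [-3.25, -3]
midpoint -3.125: p = 5.457275 > 0 → [-3.125, -3]
midpoint -3.0625: p = 2.0806 > 0 → [-3.0625, -3]
midpoint -3.03125: p = 0.5042 > 0 → [-3.03125, -3]
midpoint -3.015625: p = -0.2568 < 0 → [-3.03125, -3.015625]
midpoint -3.0234375: p = 0.1215 > 0 → [-3.0234375, -3.015625]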